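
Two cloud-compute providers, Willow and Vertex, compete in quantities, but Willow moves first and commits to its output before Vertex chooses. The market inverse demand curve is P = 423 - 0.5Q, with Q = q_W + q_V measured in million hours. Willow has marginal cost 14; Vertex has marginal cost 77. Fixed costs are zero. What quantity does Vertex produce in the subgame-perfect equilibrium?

Solve by backward induction. Given q_W, the follower Vertex maximises π_V = (423 - (1/2)q_W - (1/2)q_V)q_V - 77q_V.
∂π_V/∂q_V = 346 - (1/2)q_W - q_V = 0 gives the reaction function q_V = (346 - (1/2)q_W).
The leader anticipates this reaction. Substituting into P = 423 - 0.5Q gives P = 250 - (1/4)q_W, so π_W = (250 - (1/4)q_W)q_W - 14q_W.
Maximising: ∂π_W/∂q_W = 236 - (1/2)q_W = 0, giving q_W = 472.
Then q_V = (346 - (1/2)·472) = 110.

110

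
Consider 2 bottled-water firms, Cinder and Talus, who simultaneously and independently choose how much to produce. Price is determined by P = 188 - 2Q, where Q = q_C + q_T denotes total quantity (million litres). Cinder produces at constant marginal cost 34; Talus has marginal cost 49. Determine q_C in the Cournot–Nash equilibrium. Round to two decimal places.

28.17

Cinder's profit: π_C = (188 - 2Q)q_C - (34q_C). Setting ∂π_C/∂q_C = 0: 154 - 4q_C - 2(q_T) = 0.
Talus's profit: π_T = (188 - 2Q)q_T - (49q_T). Setting ∂π_T/∂q_T = 0: 139 - 4q_T - 2(q_C) = 0.
Best responses: q_C = (154 - 2q_T)/4, q_T = (139 - 2q_C)/4.
Substituting one into the other gives q_C = 169/6 and q_T = 62/3.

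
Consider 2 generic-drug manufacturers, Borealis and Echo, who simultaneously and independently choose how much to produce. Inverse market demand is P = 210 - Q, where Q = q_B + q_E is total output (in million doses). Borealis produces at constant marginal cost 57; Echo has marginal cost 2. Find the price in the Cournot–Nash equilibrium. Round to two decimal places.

Borealis's profit: π_B = (210 - Q)q_B - (57q_B). Setting ∂π_B/∂q_B = 0: 153 - 2q_B - (q_E) = 0.
Echo's profit: π_E = (210 - Q)q_E - (2q_E). Setting ∂π_E/∂q_E = 0: 208 - 2q_E - (q_B) = 0.
So q_B = (153 - q_E)/2 and q_E = (208 - q_B)/2.
Solving the pair: q_B = 98/3, q_E = 263/3.
Total output Q = 361/3, so price P = 210 - 361/3 = 269/3.

89.67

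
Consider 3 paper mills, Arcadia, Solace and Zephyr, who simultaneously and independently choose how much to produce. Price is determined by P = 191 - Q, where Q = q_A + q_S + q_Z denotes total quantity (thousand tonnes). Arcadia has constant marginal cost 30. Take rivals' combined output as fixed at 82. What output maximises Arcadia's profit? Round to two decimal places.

With rivals' combined output fixed at 82, Arcadia's profit is π_A = (191 - 82 - q_A)q_A - (30q_A) = (109 - q_A)q_A - (30q_A).
∂π_A/∂q_A = 79 - 2q_A = 0, so q_A = 79/2.

39.50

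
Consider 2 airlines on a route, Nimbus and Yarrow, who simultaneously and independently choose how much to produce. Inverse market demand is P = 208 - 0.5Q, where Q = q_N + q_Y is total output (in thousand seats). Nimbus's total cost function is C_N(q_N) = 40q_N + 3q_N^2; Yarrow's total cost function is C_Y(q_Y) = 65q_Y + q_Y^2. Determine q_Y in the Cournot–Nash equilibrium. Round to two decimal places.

Nimbus's profit: π_N = (208 - 0.5Q)q_N - (40q_N + 3q_N²). Setting ∂π_N/∂q_N = 0: 168 - 7q_N - (1/2)(q_Y) = 0.
Yarrow's first-order condition: 143 - 3q_Y - (1/2)(q_N) = 0.
Best responses: q_N = (168 - (1/2)q_Y)/7, q_Y = (143 - (1/2)q_N)/3.
Substituting one into the other gives q_N = 1730/83 and q_Y = 44.1928.

44.19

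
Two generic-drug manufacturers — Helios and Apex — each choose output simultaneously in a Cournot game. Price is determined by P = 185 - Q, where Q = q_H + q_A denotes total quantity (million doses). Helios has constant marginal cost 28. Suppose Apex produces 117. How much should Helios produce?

With the rival's output fixed at 117, Helios's profit is π_H = (185 - 117 - q_H)q_H - (28q_H) = (68 - q_H)q_H - (28q_H).
∂π_H/∂q_H = 40 - 2q_H = 0, so q_H = 20.

20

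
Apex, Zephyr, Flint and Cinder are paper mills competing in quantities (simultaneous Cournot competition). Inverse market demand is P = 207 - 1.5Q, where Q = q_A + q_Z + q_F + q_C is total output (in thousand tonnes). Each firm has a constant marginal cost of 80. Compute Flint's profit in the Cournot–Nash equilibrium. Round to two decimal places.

430.11

A representative firm's profit is π_i = q_i(207 - 1.5Q) - 80q_i.
First-order condition (treating rivals' output as given): 127 - 3q_i - (3/2)·Σ_{j≠i} q_j = 0.
By symmetry each firm produces the same amount; substituting Σ_{j≠i} q_j = 3q_i yields q_i = 127/(15/2) = 254/15.
Price P = 207 - (3/2)·(1016/15) = 527/5.
Flint's profit: (527/5 - 80)·(254/15) = 430.1067.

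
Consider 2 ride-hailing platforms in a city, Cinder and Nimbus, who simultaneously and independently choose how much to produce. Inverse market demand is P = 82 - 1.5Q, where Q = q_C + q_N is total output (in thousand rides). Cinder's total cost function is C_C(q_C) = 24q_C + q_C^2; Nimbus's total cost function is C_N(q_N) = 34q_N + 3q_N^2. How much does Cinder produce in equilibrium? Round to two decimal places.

10.53

Cinder's profit: π_C = (82 - 1.5Q)q_C - (24q_C + q_C²). Setting ∂π_C/∂q_C = 0: 58 - 5q_C - (3/2)(q_N) = 0.
Nimbus's profit: π_N = (82 - 1.5Q)q_N - (34q_N + 3q_N²). Setting ∂π_N/∂q_N = 0: 48 - 9q_N - (3/2)(q_C) = 0.
Best responses: q_C = (58 - (3/2)q_N)/5, q_N = (48 - (3/2)q_C)/9.
Substituting one into the other gives q_C = 200/19 and q_N = 68/19.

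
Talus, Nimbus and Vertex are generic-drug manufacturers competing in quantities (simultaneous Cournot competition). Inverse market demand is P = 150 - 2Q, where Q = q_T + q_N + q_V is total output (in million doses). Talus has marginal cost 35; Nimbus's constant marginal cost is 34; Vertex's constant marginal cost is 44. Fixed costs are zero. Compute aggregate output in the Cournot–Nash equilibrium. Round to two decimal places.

42.13

Talus's profit: π_T = (150 - 2Q)q_T - (35q_T). Setting ∂π_T/∂q_T = 0: 115 - 4q_T - 2(q_N + q_V) = 0.
Nimbus's profit: π_N = (150 - 2Q)q_N - (34q_N). Setting ∂π_N/∂q_N = 0: 116 - 4q_N - 2(q_T + q_V) = 0.
Vertex's first-order condition: 106 - 4q_V - 2(q_T + q_N) = 0.
Adding the 3 conditions: 337 − 4Q − 4Q = 0, i.e. Q = 337/8.
Back-substituting: q_T = (115 − 337/4)/2 = 123/8, q_N = (116 − 337/4)/2 = 127/8, q_V = (106 − 337/4)/2 = 87/8.
Total output Q = 123/8 + 127/8 + 87/8 = 337/8.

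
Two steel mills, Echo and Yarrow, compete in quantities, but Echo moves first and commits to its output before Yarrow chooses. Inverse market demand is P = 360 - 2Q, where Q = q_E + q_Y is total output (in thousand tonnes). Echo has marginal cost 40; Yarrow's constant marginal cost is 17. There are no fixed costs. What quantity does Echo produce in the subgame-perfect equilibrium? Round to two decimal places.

74.25

The follower Yarrow best-responds to any q_E: π_Y = (360 - 2Q)q_Y - 17q_Y.
∂π_Y/∂q_Y = 343 - 2q_E - 4q_Y = 0 gives the reaction function q_Y = (343 - 2q_E)/4.
The leader anticipates this reaction. Substituting into P = 360 - 2Q gives P = 377/2 - q_E, so π_E = (377/2 - q_E)q_E - 40q_E.
The leader's first-order condition 297/2 - 2q_E = 0 yields q_E = 297/4.
Then q_Y = (343 - 2·(297/4))/4 = 389/8.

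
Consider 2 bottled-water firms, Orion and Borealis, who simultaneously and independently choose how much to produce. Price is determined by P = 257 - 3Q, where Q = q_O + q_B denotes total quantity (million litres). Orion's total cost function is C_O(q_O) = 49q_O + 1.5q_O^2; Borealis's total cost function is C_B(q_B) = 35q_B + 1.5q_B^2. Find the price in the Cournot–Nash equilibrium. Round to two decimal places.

149.50

Orion's profit: π_O = (257 - 3Q)q_O - (49q_O + (3/2)q_O²). Setting ∂π_O/∂q_O = 0: 208 - 9q_O - 3(q_B) = 0.
Borealis's first-order condition: 222 - 9q_B - 3(q_O) = 0.
Rearranging gives the reaction functions q_O = (208 - 3q_B)/9 and q_B = (222 - 3q_O)/9.
Solving the pair: q_O = 67/4, q_B = 229/12.
Total output Q = 215/6, so price P = 257 - 3·(215/6) = 299/2.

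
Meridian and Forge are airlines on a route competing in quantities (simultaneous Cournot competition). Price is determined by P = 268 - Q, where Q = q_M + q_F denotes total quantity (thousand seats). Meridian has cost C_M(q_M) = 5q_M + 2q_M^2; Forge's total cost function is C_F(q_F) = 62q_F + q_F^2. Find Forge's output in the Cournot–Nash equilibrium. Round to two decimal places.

42.30

Meridian's profit: π_M = (268 - Q)q_M - (5q_M + 2q_M²). Setting ∂π_M/∂q_M = 0: 263 - 6q_M - (q_F) = 0.
Forge's profit: π_F = (268 - Q)q_F - (62q_F + q_F²). Setting ∂π_F/∂q_F = 0: 206 - 4q_F - (q_M) = 0.
Rearranging gives the reaction functions q_M = (263 - q_F)/6 and q_F = (206 - q_M)/4.
Solving the pair: q_M = 846/23, q_F = 973/23.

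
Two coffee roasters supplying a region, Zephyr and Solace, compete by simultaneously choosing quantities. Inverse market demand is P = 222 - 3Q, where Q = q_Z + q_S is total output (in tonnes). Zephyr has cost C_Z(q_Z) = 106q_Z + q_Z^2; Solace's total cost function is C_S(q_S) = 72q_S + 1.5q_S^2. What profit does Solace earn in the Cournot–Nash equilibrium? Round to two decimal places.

Zephyr's profit: π_Z = (222 - 3Q)q_Z - (106q_Z + q_Z²). Setting ∂π_Z/∂q_Z = 0: 116 - 8q_Z - 3(q_S) = 0.
Solace's profit: π_S = (222 - 3Q)q_S - (72q_S + (3/2)q_S²). Setting ∂π_S/∂q_S = 0: 150 - 9q_S - 3(q_Z) = 0.
So q_Z = (116 - 3q_S)/8 and q_S = (150 - 3q_Z)/9.
Solving the pair: q_Z = 66/7, q_S = 284/21.
Price P = 222 - 3·(482/21) = 1072/7.
Solace's profit: (1072/7)·(284/21) - 72·(284/21) - (3/2)(284/21)² = 823.0204.

823.02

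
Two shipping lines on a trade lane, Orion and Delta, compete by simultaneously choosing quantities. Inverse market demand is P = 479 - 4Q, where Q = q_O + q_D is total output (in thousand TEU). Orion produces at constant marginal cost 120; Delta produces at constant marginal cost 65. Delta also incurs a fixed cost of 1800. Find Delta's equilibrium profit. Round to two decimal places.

4310.03

Orion's profit: π_O = (479 - 4Q)q_O - (120q_O). Setting ∂π_O/∂q_O = 0: 359 - 8q_O - 4(q_D) = 0.
Delta's profit: π_D = (479 - 4Q)q_D - (65q_D). Setting ∂π_D/∂q_D = 0: 414 - 8q_D - 4(q_O) = 0.
So q_O = (359 - 4q_D)/8 and q_D = (414 - 4q_O)/8.
Solving the pair: q_O = 76/3, q_D = 469/12.
Price P = 479 - 4·(773/12) = 664/3.
Delta's profit: (664/3 - 65)·(469/12) - 1800 = 4310.0278.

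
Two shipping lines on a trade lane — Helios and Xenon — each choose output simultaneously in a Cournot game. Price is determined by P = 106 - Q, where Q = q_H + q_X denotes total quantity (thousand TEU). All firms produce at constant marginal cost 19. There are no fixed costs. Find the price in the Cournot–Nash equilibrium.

A representative firm's profit is π_i = q_i(106 - Q) - 19q_i.
First-order condition (treating rivals' output as given): 87 - 2q_i - q_j = 0.
With identical firms every q_j equals q_i, so q_j = q_i and 87 = 3q_i, giving q_i = 29.
Total output Q = 58, so price P = 106 - 58 = 48.

48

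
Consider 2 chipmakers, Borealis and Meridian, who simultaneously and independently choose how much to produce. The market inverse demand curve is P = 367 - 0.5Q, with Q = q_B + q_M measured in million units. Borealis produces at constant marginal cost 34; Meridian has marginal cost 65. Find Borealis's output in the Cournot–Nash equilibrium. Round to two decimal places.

242.67

Borealis's profit: π_B = (367 - 0.5Q)q_B - (34q_B). Setting ∂π_B/∂q_B = 0: 333 - q_B - (1/2)(q_M) = 0.
Meridian's first-order condition: 302 - q_M - (1/2)(q_B) = 0.
So q_B = (333 - (1/2)q_M) and q_M = (302 - (1/2)q_B).
Solving the pair: q_B = 728/3, q_M = 542/3.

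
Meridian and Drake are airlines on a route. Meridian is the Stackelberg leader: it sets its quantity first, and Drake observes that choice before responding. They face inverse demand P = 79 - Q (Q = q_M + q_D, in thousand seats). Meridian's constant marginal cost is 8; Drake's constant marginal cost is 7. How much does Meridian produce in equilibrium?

Solve by backward induction. Given q_M, the follower Drake maximises π_D = (79 - q_M - q_D)q_D - 7q_D.
∂π_D/∂q_D = 72 - q_M - 2q_D = 0 gives the reaction function q_D = (72 - q_M)/2.
The leader anticipates this reaction. Substituting into P = 79 - Q gives P = 43 - (1/2)q_M, so π_M = (43 - (1/2)q_M)q_M - 8q_M.
The leader's first-order condition 35 - q_M = 0 yields q_M = 35.
Then q_D = (72 - 35)/2 = 37/2.

35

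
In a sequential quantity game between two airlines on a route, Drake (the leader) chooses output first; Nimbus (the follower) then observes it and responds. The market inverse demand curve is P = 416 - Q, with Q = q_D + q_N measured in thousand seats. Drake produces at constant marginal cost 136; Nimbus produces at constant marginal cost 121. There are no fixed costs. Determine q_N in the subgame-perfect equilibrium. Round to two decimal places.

81.25

Solve by backward induction. Given q_D, the follower Nimbus maximises π_N = (416 - q_D - q_N)q_N - 121q_N.
Follower FOC: 295 - q_D - 2q_N = 0, so q_N(q_D) = (295 - q_D)/2.
Drake substitutes q_N(q_D) into its own profit: π_D = q_D(416 - q_D - (295 - q_D)/2) - 136q_D = (537/2 - (1/2)q_D)q_D - 136q_D.
The leader's first-order condition 265/2 - q_D = 0 yields q_D = 265/2.
Then q_N = (295 - 265/2)/2 = 325/4.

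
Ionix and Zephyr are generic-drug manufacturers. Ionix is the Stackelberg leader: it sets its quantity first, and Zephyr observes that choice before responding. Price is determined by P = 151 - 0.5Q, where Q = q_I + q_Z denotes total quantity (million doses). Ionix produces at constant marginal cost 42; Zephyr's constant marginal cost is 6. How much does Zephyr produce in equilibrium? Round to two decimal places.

108.50

Solve by backward induction. Given q_I, the follower Zephyr maximises π_Z = (151 - (1/2)q_I - (1/2)q_Z)q_Z - 6q_Z.
Follower FOC: 145 - (1/2)q_I - q_Z = 0, so q_Z(q_I) = (145 - (1/2)q_I).
Ionix substitutes q_Z(q_I) into its own profit: π_I = q_I(151 - (1/2)q_I - (145 - (1/2)q_I)/2) - 42q_I = (157/2 - (1/4)q_I)q_I - 42q_I.
Maximising: ∂π_I/∂q_I = 73/2 - (1/2)q_I = 0, giving q_I = 73.
Then q_Z = (145 - (1/2)·73) = 217/2.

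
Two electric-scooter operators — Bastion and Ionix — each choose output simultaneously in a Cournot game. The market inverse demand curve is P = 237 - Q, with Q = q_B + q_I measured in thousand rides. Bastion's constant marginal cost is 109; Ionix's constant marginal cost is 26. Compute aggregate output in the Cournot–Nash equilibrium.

Bastion's profit: π_B = (237 - Q)q_B - (109q_B). Setting ∂π_B/∂q_B = 0: 128 - 2q_B - (q_I) = 0.
Ionix's first-order condition: 211 - 2q_I - (q_B) = 0.
So q_B = (128 - q_I)/2 and q_I = (211 - q_B)/2.
Solving the pair: q_B = 15, q_I = 98.
Total output Q = 15 + 98 = 113.

113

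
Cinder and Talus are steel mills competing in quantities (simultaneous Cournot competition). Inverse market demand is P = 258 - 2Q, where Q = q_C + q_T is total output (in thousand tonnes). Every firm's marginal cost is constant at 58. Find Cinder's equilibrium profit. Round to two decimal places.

A representative firm's profit is π_i = q_i(258 - 2Q) - 58q_i.
Setting ∂π_i/∂q_i = 0 with rivals' quantities fixed: 200 - 4q_i - 2q_j = 0.
With identical firms every q_j equals q_i, so q_j = q_i and 200 = 6q_i, giving q_i = 100/3.
Price P = 258 - 2·(200/3) = 374/3.
Cinder's profit: (374/3 - 58)·(100/3) = 2222.2222.

2222.22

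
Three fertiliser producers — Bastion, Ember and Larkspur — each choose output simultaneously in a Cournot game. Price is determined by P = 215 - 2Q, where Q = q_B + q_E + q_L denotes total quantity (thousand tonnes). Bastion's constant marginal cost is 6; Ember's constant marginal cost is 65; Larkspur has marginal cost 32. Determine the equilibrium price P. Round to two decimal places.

Bastion's profit: π_B = (215 - 2Q)q_B - (6q_B). Setting ∂π_B/∂q_B = 0: 209 - 4q_B - 2(q_E + q_L) = 0.
Ember's first-order condition: 150 - 4q_E - 2(q_B + q_L) = 0.
Larkspur's profit: π_L = (215 - 2Q)q_L - (32q_L). Setting ∂π_L/∂q_L = 0: 183 - 4q_L - 2(q_B + q_E) = 0.
Adding the 3 first-order conditions: 542 − 8Q = 0, so Q = 271/4.
Back-substituting: q_B = (209 − 271/2)/2 = 147/4, q_E = (150 − 271/2)/2 = 29/4, q_L = (183 − 271/2)/2 = 95/4.
Total output Q = 271/4, so price P = 215 - 2·(271/4) = 159/2.

79.50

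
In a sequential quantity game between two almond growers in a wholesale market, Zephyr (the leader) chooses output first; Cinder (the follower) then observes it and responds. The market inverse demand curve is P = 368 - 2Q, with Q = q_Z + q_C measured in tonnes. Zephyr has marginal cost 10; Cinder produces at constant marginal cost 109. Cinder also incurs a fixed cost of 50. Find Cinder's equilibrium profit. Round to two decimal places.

The follower Cinder best-responds to any q_Z: π_C = (368 - 2Q)q_C - 109q_C.
∂π_C/∂q_C = 259 - 2q_Z - 4q_C = 0 gives the reaction function q_C = (259 - 2q_Z)/4.
Zephyr substitutes q_C(q_Z) into its own profit: π_Z = q_Z(368 - 2q_Z - (259 - 2q_Z)/2) - 10q_Z = (477/2 - q_Z)q_Z - 10q_Z.
The leader's first-order condition 457/2 - 2q_Z = 0 yields q_Z = 457/4.
Then q_C = (259 - 2·(457/4))/4 = 61/8.
Price P = 368 - 2·(975/8) = 497/4.
Cinder's profit: (497/4 - 109)·(61/8) - 50 = 66.2813.

66.28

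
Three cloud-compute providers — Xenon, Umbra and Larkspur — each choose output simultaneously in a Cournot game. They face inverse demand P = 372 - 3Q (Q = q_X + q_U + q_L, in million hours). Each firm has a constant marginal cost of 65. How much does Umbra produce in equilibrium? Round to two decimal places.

Each firm earns π_i = (372 - 3Q)q_i - 65q_i.
Setting ∂π_i/∂q_i = 0 with rivals' quantities fixed: 307 - 6q_i - 3·Σ_{j≠i} q_j = 0.
By symmetry each firm produces the same amount; substituting Σ_{j≠i} q_j = 2q_i yields q_i = 307/12.

25.58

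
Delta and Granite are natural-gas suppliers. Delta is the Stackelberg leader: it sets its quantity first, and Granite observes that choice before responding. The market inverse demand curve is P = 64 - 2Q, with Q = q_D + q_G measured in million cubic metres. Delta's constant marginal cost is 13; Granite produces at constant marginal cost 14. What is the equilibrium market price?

The follower Granite best-responds to any q_D: π_G = (64 - 2Q)q_G - 14q_G.
Setting the follower's marginal profit to zero, 50 - 2q_D - 4q_G = 0, i.e. q_G = (50 - 2q_D)/4.
Delta substitutes q_G(q_D) into its own profit: π_D = q_D(64 - 2q_D - (50 - 2q_D)/2) - 13q_D = (39 - q_D)q_D - 13q_D.
The leader's first-order condition 26 - 2q_D = 0 yields q_D = 13.
Then q_G = (50 - 2·13)/4 = 6.
Total output Q = 19, so price P = 64 - 2·19 = 26.

26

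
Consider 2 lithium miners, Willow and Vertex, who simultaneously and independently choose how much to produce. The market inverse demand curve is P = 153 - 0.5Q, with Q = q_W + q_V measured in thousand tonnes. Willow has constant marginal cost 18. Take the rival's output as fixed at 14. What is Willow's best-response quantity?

128

With the rival's output fixed at 14, Willow's profit is π_W = (153 - (1/2)·14 - (1/2)q_W)q_W - (18q_W) = (146 - (1/2)q_W)q_W - (18q_W).
∂π_W/∂q_W = 128 - q_W = 0, so q_W = 128.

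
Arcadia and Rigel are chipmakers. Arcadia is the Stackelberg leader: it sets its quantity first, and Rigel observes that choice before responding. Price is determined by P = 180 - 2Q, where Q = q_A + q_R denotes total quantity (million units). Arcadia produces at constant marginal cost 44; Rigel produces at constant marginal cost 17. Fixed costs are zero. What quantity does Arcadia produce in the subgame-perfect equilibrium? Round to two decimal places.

27.25

Solve by backward induction. Given q_A, the follower Rigel maximises π_R = (180 - 2q_A - 2q_R)q_R - 17q_R.
Setting the follower's marginal profit to zero, 163 - 2q_A - 4q_R = 0, i.e. q_R = (163 - 2q_A)/4.
Arcadia substitutes q_R(q_A) into its own profit: π_A = q_A(180 - 2q_A - (163 - 2q_A)/2) - 44q_A = (197/2 - q_A)q_A - 44q_A.
Leader FOC: 109/2 - 2q_A = 0, so q_A = 109/4.
Then q_R = (163 - 2·(109/4))/4 = 217/8.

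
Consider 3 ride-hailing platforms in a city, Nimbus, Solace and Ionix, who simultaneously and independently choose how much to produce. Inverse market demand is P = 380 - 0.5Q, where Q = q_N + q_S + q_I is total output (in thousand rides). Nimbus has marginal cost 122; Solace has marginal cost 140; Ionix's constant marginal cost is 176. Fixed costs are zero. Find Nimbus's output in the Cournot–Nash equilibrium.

165

Nimbus's profit: π_N = (380 - 0.5Q)q_N - (122q_N). Setting ∂π_N/∂q_N = 0: 258 - q_N - (1/2)(q_S + q_I) = 0.
Solace's first-order condition: 240 - q_S - (1/2)(q_N + q_I) = 0.
Ionix's first-order condition: 204 - q_I - (1/2)(q_N + q_S) = 0.
Adding the 3 first-order conditions: 702 − 2Q = 0, so Q = 351.
Back-substituting: q_N = (258 − 351/2)/(1/2) = 165, q_S = (240 − 351/2)/(1/2) = 129, q_I = (204 − 351/2)/(1/2) = 57.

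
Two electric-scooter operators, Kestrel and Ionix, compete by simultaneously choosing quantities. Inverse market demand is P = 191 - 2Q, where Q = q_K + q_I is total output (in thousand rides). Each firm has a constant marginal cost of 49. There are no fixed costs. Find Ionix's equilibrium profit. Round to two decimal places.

1120.22

A representative firm's profit is π_i = q_i(191 - 2Q) - 49q_i.
First-order condition (treating rivals' output as given): 142 - 4q_i - 2q_j = 0.
With identical firms every q_j equals q_i, so q_j = q_i and 142 = 6q_i, giving q_i = 71/3.
Price P = 191 - 2·(142/3) = 289/3.
Ionix's profit: (289/3 - 49)·(71/3) = 1120.2222.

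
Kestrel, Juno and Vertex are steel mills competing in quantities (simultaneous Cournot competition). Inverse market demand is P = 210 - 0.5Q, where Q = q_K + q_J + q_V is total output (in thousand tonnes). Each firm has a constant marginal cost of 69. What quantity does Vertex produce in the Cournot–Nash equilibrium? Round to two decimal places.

70.50

A representative firm's profit is π_i = q_i(210 - 0.5Q) - 69q_i.
Setting ∂π_i/∂q_i = 0 with rivals' quantities fixed: 141 - q_i - (1/2)·Σ_{j≠i} q_j = 0.
With identical firms every q_j equals q_i, so Σ_{j≠i} q_j = 2q_i and 141 = 2q_i, giving q_i = 141/2.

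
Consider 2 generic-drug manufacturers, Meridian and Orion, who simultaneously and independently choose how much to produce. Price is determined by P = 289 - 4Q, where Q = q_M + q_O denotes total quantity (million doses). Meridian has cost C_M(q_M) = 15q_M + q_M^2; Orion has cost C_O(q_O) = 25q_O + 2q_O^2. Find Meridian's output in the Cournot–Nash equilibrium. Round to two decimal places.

Meridian's profit: π_M = (289 - 4Q)q_M - (15q_M + q_M²). Setting ∂π_M/∂q_M = 0: 274 - 10q_M - 4(q_O) = 0.
Orion's profit: π_O = (289 - 4Q)q_O - (25q_O + 2q_O²). Setting ∂π_O/∂q_O = 0: 264 - 12q_O - 4(q_M) = 0.
Rearranging gives the reaction functions q_M = (274 - 4q_O)/10 and q_O = (264 - 4q_M)/12.
Solving the pair: q_M = 279/13, q_O = 193/13.

21.46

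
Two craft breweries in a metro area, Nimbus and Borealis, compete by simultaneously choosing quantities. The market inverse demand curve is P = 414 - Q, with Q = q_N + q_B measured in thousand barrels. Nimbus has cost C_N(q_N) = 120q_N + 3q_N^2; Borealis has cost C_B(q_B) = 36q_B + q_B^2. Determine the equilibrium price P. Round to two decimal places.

300.19

Nimbus's profit: π_N = (414 - Q)q_N - (120q_N + 3q_N²). Setting ∂π_N/∂q_N = 0: 294 - 8q_N - (q_B) = 0.
Borealis's first-order condition: 378 - 4q_B - (q_N) = 0.
Best responses: q_N = (294 - q_B)/8, q_B = (378 - q_N)/4.
Solving the pair: q_N = 798/31, q_B = 88.0645.
Total output Q = 113.8065, so price P = 414 - 113.8065 = 300.1935.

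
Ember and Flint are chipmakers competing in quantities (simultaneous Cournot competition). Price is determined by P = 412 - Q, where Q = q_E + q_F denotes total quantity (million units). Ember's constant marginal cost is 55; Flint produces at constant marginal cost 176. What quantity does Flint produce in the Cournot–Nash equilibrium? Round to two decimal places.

38.33

Ember's profit: π_E = (412 - Q)q_E - (55q_E). Setting ∂π_E/∂q_E = 0: 357 - 2q_E - (q_F) = 0.
Flint's profit: π_F = (412 - Q)q_F - (176q_F). Setting ∂π_F/∂q_F = 0: 236 - 2q_F - (q_E) = 0.
Rearranging gives the reaction functions q_E = (357 - q_F)/2 and q_F = (236 - q_E)/2.
Solving the pair: q_E = 478/3, q_F = 115/3.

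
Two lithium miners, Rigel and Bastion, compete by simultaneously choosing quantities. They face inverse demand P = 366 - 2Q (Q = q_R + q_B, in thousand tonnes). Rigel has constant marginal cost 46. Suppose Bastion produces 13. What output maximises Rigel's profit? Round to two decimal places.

With the rival's output fixed at 13, Rigel's profit is π_R = (366 - 2·13 - 2q_R)q_R - (46q_R) = (340 - 2q_R)q_R - (46q_R).
∂π_R/∂q_R = 294 - 4q_R = 0, so q_R = 147/2.

73.50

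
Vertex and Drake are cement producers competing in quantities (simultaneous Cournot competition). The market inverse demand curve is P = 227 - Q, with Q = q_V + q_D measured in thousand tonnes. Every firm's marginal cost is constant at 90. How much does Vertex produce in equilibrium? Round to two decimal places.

A representative firm's profit is π_i = q_i(227 - Q) - 90q_i.
Setting ∂π_i/∂q_i = 0 with rivals' quantities fixed: 137 - 2q_i - q_j = 0.
With identical firms every q_j equals q_i, so q_j = q_i and 137 = 3q_i, giving q_i = 137/3.

45.67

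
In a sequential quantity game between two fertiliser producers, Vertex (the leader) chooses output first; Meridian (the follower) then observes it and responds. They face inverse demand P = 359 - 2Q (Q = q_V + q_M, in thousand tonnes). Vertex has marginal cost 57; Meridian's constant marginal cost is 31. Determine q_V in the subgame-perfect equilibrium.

69

The follower Meridian best-responds to any q_V: π_M = (359 - 2Q)q_M - 31q_M.
Follower FOC: 328 - 2q_V - 4q_M = 0, so q_M(q_V) = (328 - 2q_V)/4.
The leader anticipates this reaction. Substituting into P = 359 - 2Q gives P = 195 - q_V, so π_V = (195 - q_V)q_V - 57q_V.
Maximising: ∂π_V/∂q_V = 138 - 2q_V = 0, giving q_V = 69.
Then q_M = (328 - 2·69)/4 = 95/2.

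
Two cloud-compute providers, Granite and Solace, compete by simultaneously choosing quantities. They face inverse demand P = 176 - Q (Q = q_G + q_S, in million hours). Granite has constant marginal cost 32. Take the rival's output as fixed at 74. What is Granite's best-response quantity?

35

With the rival's output fixed at 74, Granite's profit is π_G = (176 - 74 - q_G)q_G - (32q_G) = (102 - q_G)q_G - (32q_G).
∂π_G/∂q_G = 70 - 2q_G = 0, so q_G = 35.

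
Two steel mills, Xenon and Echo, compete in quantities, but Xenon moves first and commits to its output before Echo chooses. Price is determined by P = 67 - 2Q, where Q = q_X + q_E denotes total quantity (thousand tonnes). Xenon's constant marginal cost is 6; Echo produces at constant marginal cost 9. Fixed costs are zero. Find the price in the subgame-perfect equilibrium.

The follower Echo best-responds to any q_X: π_E = (67 - 2Q)q_E - 9q_E.
Follower FOC: 58 - 2q_X - 4q_E = 0, so q_E(q_X) = (58 - 2q_X)/4.
The leader anticipates this reaction. Substituting into P = 67 - 2Q gives P = 38 - q_X, so π_X = (38 - q_X)q_X - 6q_X.
The leader's first-order condition 32 - 2q_X = 0 yields q_X = 16.
Then q_E = (58 - 2·16)/4 = 13/2.
Total output Q = 45/2, so price P = 67 - 2·(45/2) = 22.

22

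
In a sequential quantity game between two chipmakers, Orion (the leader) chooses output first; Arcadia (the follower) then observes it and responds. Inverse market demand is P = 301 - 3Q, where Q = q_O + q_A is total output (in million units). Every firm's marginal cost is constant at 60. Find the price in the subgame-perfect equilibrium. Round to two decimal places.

120.25

The follower Arcadia best-responds to any q_O: π_A = (301 - 3Q)q_A - 60q_A.
Follower FOC: 241 - 3q_O - 6q_A = 0, so q_A(q_O) = (241 - 3q_O)/6.
Orion substitutes q_A(q_O) into its own profit: π_O = q_O(301 - 3q_O - (241 - 3q_O)/2) - 60q_O = (361/2 - (3/2)q_O)q_O - 60q_O.
Maximising: ∂π_O/∂q_O = 241/2 - 3q_O = 0, giving q_O = 241/6.
Then q_A = (241 - 3·(241/6))/6 = 241/12.
Total output Q = 241/4, so price P = 301 - 3·(241/4) = 481/4.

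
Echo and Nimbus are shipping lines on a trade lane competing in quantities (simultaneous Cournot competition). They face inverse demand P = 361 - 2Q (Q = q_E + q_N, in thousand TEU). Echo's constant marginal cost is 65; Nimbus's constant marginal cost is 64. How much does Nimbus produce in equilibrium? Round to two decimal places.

49.67

Echo's profit: π_E = (361 - 2Q)q_E - (65q_E). Setting ∂π_E/∂q_E = 0: 296 - 4q_E - 2(q_N) = 0.
Nimbus's first-order condition: 297 - 4q_N - 2(q_E) = 0.
So q_E = (296 - 2q_N)/4 and q_N = (297 - 2q_E)/4.
Solving the pair: q_E = 295/6, q_N = 149/3.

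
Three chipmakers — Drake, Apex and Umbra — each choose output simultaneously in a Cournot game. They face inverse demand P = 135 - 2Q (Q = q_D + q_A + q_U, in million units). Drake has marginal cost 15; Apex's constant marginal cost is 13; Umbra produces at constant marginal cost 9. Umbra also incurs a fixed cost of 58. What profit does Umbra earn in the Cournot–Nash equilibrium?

Drake's profit: π_D = (135 - 2Q)q_D - (15q_D). Setting ∂π_D/∂q_D = 0: 120 - 4q_D - 2(q_A + q_U) = 0.
Apex's profit: π_A = (135 - 2Q)q_A - (13q_A). Setting ∂π_A/∂q_A = 0: 122 - 4q_A - 2(q_D + q_U) = 0.
Umbra's first-order condition: 126 - 4q_U - 2(q_D + q_A) = 0.
Summing all 3 equations gives 368 − 8Q = 0, hence Q = 46.
Back-substituting: q_D = (120 − 92)/2 = 14, q_A = (122 − 92)/2 = 15, q_U = (126 − 92)/2 = 17.
Price P = 135 - 2·46 = 43.
Umbra's profit: (43 - 9)·17 - 58 = 520.

520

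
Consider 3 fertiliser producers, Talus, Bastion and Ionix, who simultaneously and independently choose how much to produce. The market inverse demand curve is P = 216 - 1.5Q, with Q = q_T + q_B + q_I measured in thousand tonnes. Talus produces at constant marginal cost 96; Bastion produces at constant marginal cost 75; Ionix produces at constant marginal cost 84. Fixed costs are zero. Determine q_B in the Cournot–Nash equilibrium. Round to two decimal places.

28.50

Talus's profit: π_T = (216 - 1.5Q)q_T - (96q_T). Setting ∂π_T/∂q_T = 0: 120 - 3q_T - (3/2)(q_B + q_I) = 0.
Bastion's profit: π_B = (216 - 1.5Q)q_B - (75q_B). Setting ∂π_B/∂q_B = 0: 141 - 3q_B - (3/2)(q_T + q_I) = 0.
Ionix's first-order condition: 132 - 3q_I - (3/2)(q_T + q_B) = 0.
Summing all 3 equations gives 393 − 6Q = 0, hence Q = 131/2.
Back-substituting: q_T = (120 − 393/4)/(3/2) = 29/2, q_B = (141 − 393/4)/(3/2) = 57/2, q_I = (132 − 393/4)/(3/2) = 45/2.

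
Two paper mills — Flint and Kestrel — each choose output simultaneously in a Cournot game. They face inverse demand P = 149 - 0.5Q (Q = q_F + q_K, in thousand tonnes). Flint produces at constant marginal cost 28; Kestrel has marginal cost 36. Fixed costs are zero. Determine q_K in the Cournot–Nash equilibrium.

Flint's profit: π_F = (149 - 0.5Q)q_F - (28q_F). Setting ∂π_F/∂q_F = 0: 121 - q_F - (1/2)(q_K) = 0.
Kestrel's first-order condition: 113 - q_K - (1/2)(q_F) = 0.
Best responses: q_F = (121 - (1/2)q_K), q_K = (113 - (1/2)q_F).
Solving the pair: q_F = 86, q_K = 70.

70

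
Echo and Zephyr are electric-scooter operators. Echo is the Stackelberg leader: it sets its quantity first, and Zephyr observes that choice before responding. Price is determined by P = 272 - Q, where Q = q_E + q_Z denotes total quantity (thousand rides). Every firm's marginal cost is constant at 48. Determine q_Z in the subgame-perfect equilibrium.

Solve by backward induction. Given q_E, the follower Zephyr maximises π_Z = (272 - q_E - q_Z)q_Z - 48q_Z.
Setting the follower's marginal profit to zero, 224 - q_E - 2q_Z = 0, i.e. q_Z = (224 - q_E)/2.
The leader anticipates this reaction. Substituting into P = 272 - Q gives P = 160 - (1/2)q_E, so π_E = (160 - (1/2)q_E)q_E - 48q_E.
Maximising: ∂π_E/∂q_E = 112 - q_E = 0, giving q_E = 112.
Then q_Z = (224 - 112)/2 = 56.

56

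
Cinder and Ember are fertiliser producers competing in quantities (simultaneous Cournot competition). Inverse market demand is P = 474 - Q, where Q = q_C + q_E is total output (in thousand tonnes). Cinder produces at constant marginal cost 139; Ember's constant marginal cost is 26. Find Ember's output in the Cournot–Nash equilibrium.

Cinder's profit: π_C = (474 - Q)q_C - (139q_C). Setting ∂π_C/∂q_C = 0: 335 - 2q_C - (q_E) = 0.
Ember's first-order condition: 448 - 2q_E - (q_C) = 0.
Rearranging gives the reaction functions q_C = (335 - q_E)/2 and q_E = (448 - q_C)/2.
Solving the pair: q_C = 74, q_E = 187.

187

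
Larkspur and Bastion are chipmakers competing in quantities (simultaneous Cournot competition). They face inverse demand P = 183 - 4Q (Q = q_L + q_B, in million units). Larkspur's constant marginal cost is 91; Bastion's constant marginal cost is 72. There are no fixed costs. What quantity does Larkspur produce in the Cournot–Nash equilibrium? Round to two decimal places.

6.08

Larkspur's profit: π_L = (183 - 4Q)q_L - (91q_L). Setting ∂π_L/∂q_L = 0: 92 - 8q_L - 4(q_B) = 0.
Bastion's profit: π_B = (183 - 4Q)q_B - (72q_B). Setting ∂π_B/∂q_B = 0: 111 - 8q_B - 4(q_L) = 0.
Rearranging gives the reaction functions q_L = (92 - 4q_B)/8 and q_B = (111 - 4q_L)/8.
Solving the pair: q_L = 73/12, q_B = 65/6.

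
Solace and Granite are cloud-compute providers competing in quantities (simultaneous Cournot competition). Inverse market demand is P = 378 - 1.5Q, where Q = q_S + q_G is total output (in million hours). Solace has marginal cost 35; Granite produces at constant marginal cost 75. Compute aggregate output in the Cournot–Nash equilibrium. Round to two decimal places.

Solace's profit: π_S = (378 - 1.5Q)q_S - (35q_S). Setting ∂π_S/∂q_S = 0: 343 - 3q_S - (3/2)(q_G) = 0.
Granite's profit: π_G = (378 - 1.5Q)q_G - (75q_G). Setting ∂π_G/∂q_G = 0: 303 - 3q_G - (3/2)(q_S) = 0.
Rearranging gives the reaction functions q_S = (343 - (3/2)q_G)/3 and q_G = (303 - (3/2)q_S)/3.
Solving the pair: q_S = 766/9, q_G = 526/9.
Total output Q = 766/9 + 526/9 = 1292/9.

143.56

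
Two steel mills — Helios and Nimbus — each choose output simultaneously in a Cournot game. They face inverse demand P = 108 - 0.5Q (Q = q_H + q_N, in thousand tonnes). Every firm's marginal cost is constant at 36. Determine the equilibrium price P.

60

Each firm earns π_i = (108 - 0.5Q)q_i - 36q_i.
Setting ∂π_i/∂q_i = 0 with rivals' quantities fixed: 72 - q_i - (1/2)q_j = 0.
With identical firms every q_j equals q_i, so q_j = q_i and 72 = (3/2)q_i, giving q_i = 48.
Total output Q = 96, so price P = 108 - (1/2)·96 = 60.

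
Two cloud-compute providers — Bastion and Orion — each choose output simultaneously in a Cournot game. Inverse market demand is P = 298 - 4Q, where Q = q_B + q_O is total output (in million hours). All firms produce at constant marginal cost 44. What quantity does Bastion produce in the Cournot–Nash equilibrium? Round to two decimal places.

21.17

Each firm earns π_i = (298 - 4Q)q_i - 44q_i.
Setting ∂π_i/∂q_i = 0 with rivals' quantities fixed: 254 - 8q_i - 4q_j = 0.
By symmetry each firm produces the same amount; substituting q_j = q_i yields q_i = 254/12 = 127/6.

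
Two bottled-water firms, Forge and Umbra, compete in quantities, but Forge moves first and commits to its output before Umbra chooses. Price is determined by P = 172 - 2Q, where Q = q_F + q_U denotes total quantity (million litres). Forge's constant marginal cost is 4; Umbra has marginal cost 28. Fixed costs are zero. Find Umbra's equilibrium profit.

The follower Umbra best-responds to any q_F: π_U = (172 - 2Q)q_U - 28q_U.
∂π_U/∂q_U = 144 - 2q_F - 4q_U = 0 gives the reaction function q_U = (144 - 2q_F)/4.
The leader anticipates this reaction. Substituting into P = 172 - 2Q gives P = 100 - q_F, so π_F = (100 - q_F)q_F - 4q_F.
Leader FOC: 96 - 2q_F = 0, so q_F = 48.
Then q_U = (144 - 2·48)/4 = 12.
Price P = 172 - 2·60 = 52.
Umbra's profit: (52 - 28)·12 = 288.

288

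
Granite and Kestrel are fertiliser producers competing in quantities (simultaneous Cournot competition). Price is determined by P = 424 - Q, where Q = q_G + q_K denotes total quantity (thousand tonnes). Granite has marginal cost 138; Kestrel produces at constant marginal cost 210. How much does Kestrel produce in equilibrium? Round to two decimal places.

47.33

Granite's profit: π_G = (424 - Q)q_G - (138q_G). Setting ∂π_G/∂q_G = 0: 286 - 2q_G - (q_K) = 0.
Kestrel's profit: π_K = (424 - Q)q_K - (210q_K). Setting ∂π_K/∂q_K = 0: 214 - 2q_K - (q_G) = 0.
Best responses: q_G = (286 - q_K)/2, q_K = (214 - q_G)/2.
Solving the pair: q_G = 358/3, q_K = 142/3.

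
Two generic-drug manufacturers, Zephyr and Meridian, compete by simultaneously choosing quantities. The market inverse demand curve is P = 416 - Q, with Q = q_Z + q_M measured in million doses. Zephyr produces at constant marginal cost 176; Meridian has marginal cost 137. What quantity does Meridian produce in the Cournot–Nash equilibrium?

Zephyr's profit: π_Z = (416 - Q)q_Z - (176q_Z). Setting ∂π_Z/∂q_Z = 0: 240 - 2q_Z - (q_M) = 0.
Meridian's profit: π_M = (416 - Q)q_M - (137q_M). Setting ∂π_M/∂q_M = 0: 279 - 2q_M - (q_Z) = 0.
Rearranging gives the reaction functions q_Z = (240 - q_M)/2 and q_M = (279 - q_Z)/2.
Substituting one into the other gives q_Z = 67 and q_M = 106.

106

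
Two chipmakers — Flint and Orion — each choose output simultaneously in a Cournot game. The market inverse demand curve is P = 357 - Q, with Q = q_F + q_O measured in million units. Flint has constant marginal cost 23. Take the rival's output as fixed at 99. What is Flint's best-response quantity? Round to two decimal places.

With the rival's output fixed at 99, Flint's profit is π_F = (357 - 99 - q_F)q_F - (23q_F) = (258 - q_F)q_F - (23q_F).
∂π_F/∂q_F = 235 - 2q_F = 0, so q_F = 235/2.

117.50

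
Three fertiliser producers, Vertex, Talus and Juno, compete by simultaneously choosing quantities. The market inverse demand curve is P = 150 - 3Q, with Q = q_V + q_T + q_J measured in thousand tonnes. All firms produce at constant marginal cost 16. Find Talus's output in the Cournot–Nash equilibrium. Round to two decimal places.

Each firm earns π_i = (150 - 3Q)q_i - 16q_i.
First-order condition (treating rivals' output as given): 134 - 6q_i - 3·Σ_{j≠i} q_j = 0.
With identical firms every q_j equals q_i, so Σ_{j≠i} q_j = 2q_i and 134 = 12q_i, giving q_i = 67/6.

11.17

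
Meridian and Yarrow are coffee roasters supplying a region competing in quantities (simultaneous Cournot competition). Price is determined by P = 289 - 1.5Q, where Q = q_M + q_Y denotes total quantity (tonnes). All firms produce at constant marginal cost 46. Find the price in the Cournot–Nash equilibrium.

Each firm earns π_i = (289 - 1.5Q)q_i - 46q_i.
First-order condition (treating rivals' output as given): 243 - 3q_i - (3/2)q_j = 0.
With identical firms every q_j equals q_i, so q_j = q_i and 243 = (9/2)q_i, giving q_i = 54.
Total output Q = 108, so price P = 289 - (3/2)·108 = 127.

127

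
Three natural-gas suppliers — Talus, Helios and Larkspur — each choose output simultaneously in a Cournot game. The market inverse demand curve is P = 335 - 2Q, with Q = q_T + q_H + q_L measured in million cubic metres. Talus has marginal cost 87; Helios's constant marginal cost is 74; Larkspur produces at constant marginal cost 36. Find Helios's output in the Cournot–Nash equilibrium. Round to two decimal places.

29.50

Talus's profit: π_T = (335 - 2Q)q_T - (87q_T). Setting ∂π_T/∂q_T = 0: 248 - 4q_T - 2(q_H + q_L) = 0.
Helios's profit: π_H = (335 - 2Q)q_H - (74q_H). Setting ∂π_H/∂q_H = 0: 261 - 4q_H - 2(q_T + q_L) = 0.
Larkspur's first-order condition: 299 - 4q_L - 2(q_T + q_H) = 0.
Adding the 3 conditions: 808 − 4Q − 4Q = 0, i.e. Q = 101.
Back-substituting: q_T = (248 − 202)/2 = 23, q_H = (261 − 202)/2 = 59/2, q_L = (299 − 202)/2 = 97/2.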